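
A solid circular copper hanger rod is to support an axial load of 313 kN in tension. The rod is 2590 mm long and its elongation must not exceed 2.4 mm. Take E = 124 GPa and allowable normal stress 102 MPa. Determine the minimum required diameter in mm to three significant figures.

62.5 mm

Required area A ≥ P/σ_allow = 313000/102 = 3069 mm².
For a solid circular section, d ≥ √(4A/π) = 62.51 mm.
Elongation limit: A ≥ PL/(Eδ_allow) = 313000·2590/(124000·2.4) = 2724 mm² ⇒ d ≥ 58.89 mm.
The stress limit governs.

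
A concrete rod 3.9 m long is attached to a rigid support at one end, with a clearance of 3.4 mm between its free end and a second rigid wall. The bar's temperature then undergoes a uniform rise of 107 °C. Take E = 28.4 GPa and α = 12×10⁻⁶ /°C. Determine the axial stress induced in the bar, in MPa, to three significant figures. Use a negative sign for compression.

-11.7 MPa

Free thermal expansion αLΔT = 12e-6 · 3900 · 107 = 5.008 mm.
The walls engage after the gap closes; constrained expansion = 5.008 − 3.4 = 1.608 mm.
The walls impose strain ε = −(1.608)/3900 = -4.1221e-04; σ = Eε = 28400 · -4.1221e-04 = -11.71 MPa.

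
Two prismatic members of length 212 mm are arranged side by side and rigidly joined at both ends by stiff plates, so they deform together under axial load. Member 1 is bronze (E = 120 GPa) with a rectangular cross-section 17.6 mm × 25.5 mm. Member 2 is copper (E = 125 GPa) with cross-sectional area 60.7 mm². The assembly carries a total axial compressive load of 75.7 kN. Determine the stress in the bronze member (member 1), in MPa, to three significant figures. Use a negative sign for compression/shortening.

-148 MPa

A_1 = 448.8 mm².
Equal strain + equilibrium ⇒ each member carries load in proportion to AE: A₁E₁ = 53860000 N, A₂E₂ = 7588000 N, ΣAE = 61440000 N.
σ₁ = P·E₁/ΣAE = -75700·120000/61440000 = -147.8 MPa.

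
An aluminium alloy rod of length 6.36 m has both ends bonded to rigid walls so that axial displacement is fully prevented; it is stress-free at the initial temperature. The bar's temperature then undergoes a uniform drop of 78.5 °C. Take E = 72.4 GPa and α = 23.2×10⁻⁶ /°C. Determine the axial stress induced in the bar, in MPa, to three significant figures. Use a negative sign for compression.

Free thermal expansion αLΔT = 23.2e-6 · 6360 · -78.5 = -11.58 mm.
The walls impose strain ε = −(-11.58)/6360 = 1.8212e-03; σ = Eε = 72400 · 1.8212e-03 = 131.9 MPa.

132 MPa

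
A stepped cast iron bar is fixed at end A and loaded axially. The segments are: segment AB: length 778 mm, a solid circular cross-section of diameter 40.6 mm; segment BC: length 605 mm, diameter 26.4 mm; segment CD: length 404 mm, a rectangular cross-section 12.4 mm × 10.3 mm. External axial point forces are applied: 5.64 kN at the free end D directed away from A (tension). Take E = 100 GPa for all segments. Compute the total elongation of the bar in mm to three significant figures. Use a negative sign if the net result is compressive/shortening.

0.275 mm

Internal axial forces (sectioning from the free end, tension +): N_CD = 5.64 kN, N_BC = 5.64 kN, N_AB = 5.64 kN.
A_AB = 1295 mm².
A_BC = 547.4 mm².
A_CD = 127.7 mm².
δ_AB = 5640·778/(1295·100000) = 0.03389 mm
δ_BC = 5640·605/(547.4·100000) = 0.06234 mm
δ_CD = 5640·404/(127.7·100000) = 0.1784 mm
δ = Σδ_i = 0.2746 mm.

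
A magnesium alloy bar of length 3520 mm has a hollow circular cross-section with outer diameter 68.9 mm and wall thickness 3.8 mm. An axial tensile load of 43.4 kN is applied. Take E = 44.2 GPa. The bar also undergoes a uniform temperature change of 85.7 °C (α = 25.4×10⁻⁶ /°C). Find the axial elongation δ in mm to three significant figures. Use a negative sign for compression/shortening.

12.1 mm

A = 777.2 mm².
δ_mech = NL/(AE) = 43400·3520/(777.2·44200) = 4.447 mm.
δ_thermal = αLΔT = 25.4e-6·3520·85.7 = 7.662 mm.
δ = δ_mech + δ_thermal = 12.11 mm.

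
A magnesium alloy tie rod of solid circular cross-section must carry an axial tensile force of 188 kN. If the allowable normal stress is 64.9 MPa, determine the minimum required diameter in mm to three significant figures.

60.7 mm

Required area A ≥ P/σ_allow = 188000/64.9 = 2897 mm².
For a solid circular section, d ≥ √(4A/π) = 60.73 mm.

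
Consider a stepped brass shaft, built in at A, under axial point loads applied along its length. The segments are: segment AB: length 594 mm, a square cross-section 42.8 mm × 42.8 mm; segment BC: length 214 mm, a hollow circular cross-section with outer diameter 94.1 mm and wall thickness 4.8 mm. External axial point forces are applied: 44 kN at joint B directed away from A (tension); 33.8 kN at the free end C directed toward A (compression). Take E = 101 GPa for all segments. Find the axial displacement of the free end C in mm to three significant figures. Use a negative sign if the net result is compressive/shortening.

Internal axial forces (sectioning from the free end, tension +): N_BC = -33.8 kN, N_AB = 10.2 kN.
A_AB = 1832 mm².
A_BC = 1347 mm².
δ_AB = 10200·594/(1832·101000) = 0.03275 mm
δ_BC = -33800·214/(1347·101000) = -0.05318 mm
δ = Σδ_i = -0.02043 mm.

-0.0204 mm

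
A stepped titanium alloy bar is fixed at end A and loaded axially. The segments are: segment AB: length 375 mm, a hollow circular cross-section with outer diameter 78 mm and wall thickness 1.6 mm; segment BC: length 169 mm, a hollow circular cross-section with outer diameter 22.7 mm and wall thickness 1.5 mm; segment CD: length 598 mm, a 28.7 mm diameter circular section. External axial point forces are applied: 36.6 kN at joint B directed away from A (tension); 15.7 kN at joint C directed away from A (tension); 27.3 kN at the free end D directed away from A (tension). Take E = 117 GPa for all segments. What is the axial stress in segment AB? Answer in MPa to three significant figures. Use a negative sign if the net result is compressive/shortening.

207 MPa

Internal axial forces (sectioning from the free end, tension +): N_CD = 27.3 kN, N_BC = 43 kN, N_AB = 79.6 kN.
A_AB = 384 mm².
σ_AB = N_AB/A_AB = 79600/384 = 207.3 MPa.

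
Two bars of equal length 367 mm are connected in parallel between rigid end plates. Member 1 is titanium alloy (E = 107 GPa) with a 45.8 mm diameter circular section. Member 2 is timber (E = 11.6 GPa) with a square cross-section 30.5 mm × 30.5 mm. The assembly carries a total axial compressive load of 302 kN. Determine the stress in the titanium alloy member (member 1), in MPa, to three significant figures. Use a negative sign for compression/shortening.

-173 MPa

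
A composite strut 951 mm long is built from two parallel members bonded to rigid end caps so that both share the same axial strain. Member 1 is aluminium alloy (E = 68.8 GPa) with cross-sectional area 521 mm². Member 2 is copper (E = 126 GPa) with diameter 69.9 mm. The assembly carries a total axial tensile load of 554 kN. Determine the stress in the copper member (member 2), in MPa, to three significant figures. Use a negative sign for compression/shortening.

134 MPa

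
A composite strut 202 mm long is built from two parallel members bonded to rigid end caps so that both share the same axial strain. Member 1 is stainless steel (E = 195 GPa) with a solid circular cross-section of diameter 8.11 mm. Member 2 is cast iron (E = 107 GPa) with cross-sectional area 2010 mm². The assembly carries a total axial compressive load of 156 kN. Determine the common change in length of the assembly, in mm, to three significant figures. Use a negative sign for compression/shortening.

-0.140 mm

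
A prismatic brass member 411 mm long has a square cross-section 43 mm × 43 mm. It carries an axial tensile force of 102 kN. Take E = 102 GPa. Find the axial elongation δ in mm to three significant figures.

0.222 mm

A = 1849 mm².
δ_mech = NL/(AE) = 102000·411/(1849·102000) = 0.2223 mm.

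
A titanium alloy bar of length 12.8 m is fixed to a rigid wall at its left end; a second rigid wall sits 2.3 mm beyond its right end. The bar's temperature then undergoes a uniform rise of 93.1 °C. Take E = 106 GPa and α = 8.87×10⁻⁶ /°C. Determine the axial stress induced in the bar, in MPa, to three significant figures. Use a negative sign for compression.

Free thermal expansion αLΔT = 8.87e-6 · 12800 · 93.1 = 10.57 mm.
The walls engage after the gap closes; constrained expansion = 10.57 − 2.3 = 8.27 mm.
The walls impose strain ε = −(8.27)/12800 = -6.4611e-04; σ = Eε = 106000 · -6.4611e-04 = -68.49 MPa.

-68.5 MPa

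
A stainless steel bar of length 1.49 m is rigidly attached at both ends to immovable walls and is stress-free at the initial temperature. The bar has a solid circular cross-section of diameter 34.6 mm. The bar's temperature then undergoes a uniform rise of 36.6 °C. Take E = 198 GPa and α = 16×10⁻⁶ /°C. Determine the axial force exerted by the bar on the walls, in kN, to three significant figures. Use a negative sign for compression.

Free thermal expansion αLΔT = 16e-6 · 1490 · 36.6 = 0.8725 mm.
The walls impose strain ε = −(0.8725)/1490 = -5.8560e-04; σ = Eε = 198000 · -5.8560e-04 = -115.9 MPa.
Wall reaction R = σ·A = -115.9·940.2 = -109000 N = -109 kN.

-109 kN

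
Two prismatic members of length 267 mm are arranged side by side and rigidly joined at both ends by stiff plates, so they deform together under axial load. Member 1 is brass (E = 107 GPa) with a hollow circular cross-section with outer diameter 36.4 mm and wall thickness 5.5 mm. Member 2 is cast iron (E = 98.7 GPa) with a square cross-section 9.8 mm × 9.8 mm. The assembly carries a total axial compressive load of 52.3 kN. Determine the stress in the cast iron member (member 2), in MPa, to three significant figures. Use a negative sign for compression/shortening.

A_1 = 533.9 mm².
A_2 = 96.04 mm².
Equal strain + equilibrium ⇒ each member carries load in proportion to AE: A₁E₁ = 57130000 N, A₂E₂ = 9479000 N, ΣAE = 66610000 N.
σ₂ = P·E₂/ΣAE = -52300·98700/66610000 = -77.5 MPa.

-77.5 MPa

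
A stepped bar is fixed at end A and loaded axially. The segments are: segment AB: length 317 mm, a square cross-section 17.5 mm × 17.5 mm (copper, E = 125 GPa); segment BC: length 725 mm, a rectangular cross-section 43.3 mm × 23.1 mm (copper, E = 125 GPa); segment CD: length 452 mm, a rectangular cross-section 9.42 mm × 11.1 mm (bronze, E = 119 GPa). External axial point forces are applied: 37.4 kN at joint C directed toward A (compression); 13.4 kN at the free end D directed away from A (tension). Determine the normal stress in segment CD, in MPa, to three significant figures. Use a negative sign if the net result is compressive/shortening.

128 MPa

Internal axial forces (sectioning from the free end, tension +): N_CD = 13.4 kN, N_BC = -24 kN, N_AB = -24 kN.
A_CD = 104.6 mm².
σ_CD = N_CD/A_CD = 13400/104.6 = 128.2 MPa.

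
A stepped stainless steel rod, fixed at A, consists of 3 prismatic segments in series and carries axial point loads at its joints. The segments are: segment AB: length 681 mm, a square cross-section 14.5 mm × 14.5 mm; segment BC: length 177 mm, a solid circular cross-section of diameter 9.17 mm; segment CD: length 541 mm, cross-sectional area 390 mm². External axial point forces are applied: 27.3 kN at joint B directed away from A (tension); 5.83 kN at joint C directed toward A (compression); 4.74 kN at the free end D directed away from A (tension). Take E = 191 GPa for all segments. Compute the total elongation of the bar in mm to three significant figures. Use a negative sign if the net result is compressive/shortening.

Internal axial forces (sectioning from the free end, tension +): N_CD = 4.74 kN, N_BC = -1.09 kN, N_AB = 26.21 kN.
A_AB = 210.2 mm².
A_BC = 66.04 mm².
δ_AB = 26210·681/(210.2·191000) = 0.4445 mm
δ_BC = -1090·177/(66.04·191000) = -0.01529 mm
δ_CD = 4740·541/(390·191000) = 0.03443 mm
δ = Σδ_i = 0.4636 mm.

0.464 mm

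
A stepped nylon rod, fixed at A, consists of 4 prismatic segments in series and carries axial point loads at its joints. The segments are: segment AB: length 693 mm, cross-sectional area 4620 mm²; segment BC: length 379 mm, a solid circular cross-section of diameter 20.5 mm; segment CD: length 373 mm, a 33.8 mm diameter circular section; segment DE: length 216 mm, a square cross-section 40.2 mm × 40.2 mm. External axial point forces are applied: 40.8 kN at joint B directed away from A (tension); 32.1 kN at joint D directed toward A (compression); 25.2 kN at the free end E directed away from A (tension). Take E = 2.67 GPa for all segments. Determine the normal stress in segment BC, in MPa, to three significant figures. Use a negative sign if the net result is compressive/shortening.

-20.9 MPa

Internal axial forces (sectioning from the free end, tension +): N_DE = 25.2 kN, N_CD = -6.9 kN, N_BC = -6.9 kN, N_AB = 33.9 kN.
A_BC = 330.1 mm².
σ_BC = N_BC/A_BC = -6900/330.1 = -20.91 MPa.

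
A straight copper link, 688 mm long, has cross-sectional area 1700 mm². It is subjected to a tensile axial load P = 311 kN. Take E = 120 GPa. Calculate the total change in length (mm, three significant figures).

1.05 mm

δ_mech = NL/(AE) = 311000·688/(1700·120000) = 1.049 mm.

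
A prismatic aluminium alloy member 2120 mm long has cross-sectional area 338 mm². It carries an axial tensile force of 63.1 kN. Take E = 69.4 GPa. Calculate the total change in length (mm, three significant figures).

δ_mech = NL/(AE) = 63100·2120/(338·69400) = 5.703 mm.

5.70 mm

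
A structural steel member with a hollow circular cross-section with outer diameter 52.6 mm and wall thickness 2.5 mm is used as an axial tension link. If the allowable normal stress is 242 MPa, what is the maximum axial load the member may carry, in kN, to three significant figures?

95.2 kN

A = 393.5 mm².
P_max = σ_allow · A = 242 · 393.5 = 95220 N = 95.22 kN.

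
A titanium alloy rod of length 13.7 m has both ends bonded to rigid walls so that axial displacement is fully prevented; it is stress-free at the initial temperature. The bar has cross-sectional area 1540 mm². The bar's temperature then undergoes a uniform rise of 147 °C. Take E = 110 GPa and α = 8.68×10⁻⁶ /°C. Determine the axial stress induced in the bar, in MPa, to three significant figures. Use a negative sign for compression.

-140 MPa

Free thermal expansion αLΔT = 8.68e-6 · 13700 · 147 = 17.48 mm.
The walls impose strain ε = −(17.48)/13700 = -1.2760e-03; σ = Eε = 110000 · -1.2760e-03 = -140.4 MPa.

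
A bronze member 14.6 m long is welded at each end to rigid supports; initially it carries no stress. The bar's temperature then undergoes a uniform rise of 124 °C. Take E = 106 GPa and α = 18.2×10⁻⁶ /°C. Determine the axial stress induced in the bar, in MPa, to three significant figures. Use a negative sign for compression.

-239 MPa

Free thermal expansion αLΔT = 18.2e-6 · 14600 · 124 = 32.95 mm.
The walls impose strain ε = −(32.95)/14600 = -2.2568e-03; σ = Eε = 106000 · -2.2568e-03 = -239.2 MPa.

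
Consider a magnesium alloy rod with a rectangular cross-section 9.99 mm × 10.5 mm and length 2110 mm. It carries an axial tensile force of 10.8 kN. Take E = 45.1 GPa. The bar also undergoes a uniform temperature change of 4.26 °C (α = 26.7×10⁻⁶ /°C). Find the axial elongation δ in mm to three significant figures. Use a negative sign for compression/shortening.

5.06 mm

A = 104.9 mm².
δ_mech = NL/(AE) = 10800·2110/(104.9·45100) = 4.817 mm.
δ_thermal = αLΔT = 26.7e-6·2110·4.26 = 0.24 mm.
δ = δ_mech + δ_thermal = 5.057 mm.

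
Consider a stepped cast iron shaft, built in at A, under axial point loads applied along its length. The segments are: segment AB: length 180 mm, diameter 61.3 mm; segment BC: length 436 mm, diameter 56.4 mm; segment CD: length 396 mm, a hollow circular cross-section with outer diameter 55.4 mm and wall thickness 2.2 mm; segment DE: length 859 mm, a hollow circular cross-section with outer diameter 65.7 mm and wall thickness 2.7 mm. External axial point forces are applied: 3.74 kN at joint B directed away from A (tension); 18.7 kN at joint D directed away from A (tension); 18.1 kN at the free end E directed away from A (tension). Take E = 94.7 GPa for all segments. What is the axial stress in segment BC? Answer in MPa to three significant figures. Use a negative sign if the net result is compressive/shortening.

Internal axial forces (sectioning from the free end, tension +): N_DE = 18.1 kN, N_CD = 36.8 kN, N_BC = 36.8 kN, N_AB = 40.54 kN.
A_BC = 2498 mm².
σ_BC = N_BC/A_BC = 36800/2498 = 14.73 MPa.

14.7 MPa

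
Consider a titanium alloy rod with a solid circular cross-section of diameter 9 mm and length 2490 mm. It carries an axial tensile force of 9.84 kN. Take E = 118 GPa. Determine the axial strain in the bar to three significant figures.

0.00131

A = 63.62 mm².
σ = N/A = 154.7 MPa; ε = σ/E = 154.7/118000 = 1.311e-03.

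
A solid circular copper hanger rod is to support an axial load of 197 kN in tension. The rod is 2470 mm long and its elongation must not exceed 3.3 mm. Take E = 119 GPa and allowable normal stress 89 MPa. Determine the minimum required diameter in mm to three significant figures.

53.1 mm

Required area A ≥ P/σ_allow = 197000/89 = 2213 mm².
For a solid circular section, d ≥ √(4A/π) = 53.09 mm.
Elongation limit: A ≥ PL/(Eδ_allow) = 197000·2470/(119000·3.3) = 1239 mm² ⇒ d ≥ 39.72 mm.
The stress limit governs.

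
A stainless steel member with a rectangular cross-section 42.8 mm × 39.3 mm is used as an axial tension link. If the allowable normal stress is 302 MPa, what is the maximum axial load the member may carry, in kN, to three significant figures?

508 kN

A = 1682 mm².
P_max = σ_allow · A = 302 · 1682 = 508000 N = 508 kN.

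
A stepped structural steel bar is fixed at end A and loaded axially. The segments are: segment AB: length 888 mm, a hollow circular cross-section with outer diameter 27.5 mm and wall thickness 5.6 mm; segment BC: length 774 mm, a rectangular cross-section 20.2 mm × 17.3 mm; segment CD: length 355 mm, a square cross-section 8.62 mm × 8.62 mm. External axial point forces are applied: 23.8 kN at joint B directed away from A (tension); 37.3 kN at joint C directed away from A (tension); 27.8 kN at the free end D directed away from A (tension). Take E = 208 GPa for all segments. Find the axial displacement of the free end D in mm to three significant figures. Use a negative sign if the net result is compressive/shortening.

2.32 mm

Internal axial forces (sectioning from the free end, tension +): N_CD = 27.8 kN, N_BC = 65.1 kN, N_AB = 88.9 kN.
A_AB = 385.3 mm².
A_BC = 349.5 mm².
A_CD = 74.3 mm².
δ_AB = 88900·888/(385.3·208000) = 0.9851 mm
δ_BC = 65100·774/(349.5·208000) = 0.6932 mm
δ_CD = 27800·355/(74.3·208000) = 0.6386 mm
δ = Σδ_i = 2.317 mm.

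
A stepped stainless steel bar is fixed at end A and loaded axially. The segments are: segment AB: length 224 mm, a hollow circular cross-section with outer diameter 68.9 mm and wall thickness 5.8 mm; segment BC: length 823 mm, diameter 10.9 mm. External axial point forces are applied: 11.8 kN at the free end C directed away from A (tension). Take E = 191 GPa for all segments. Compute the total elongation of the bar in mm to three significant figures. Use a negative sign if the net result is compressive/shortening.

Internal axial forces (sectioning from the free end, tension +): N_BC = 11.8 kN, N_AB = 11.8 kN.
A_AB = 1150 mm².
A_BC = 93.31 mm².
δ_AB = 11800·224/(1150·191000) = 0.01204 mm
δ_BC = 11800·823/(93.31·191000) = 0.5449 mm
δ = Σδ_i = 0.5569 mm.

0.557 mm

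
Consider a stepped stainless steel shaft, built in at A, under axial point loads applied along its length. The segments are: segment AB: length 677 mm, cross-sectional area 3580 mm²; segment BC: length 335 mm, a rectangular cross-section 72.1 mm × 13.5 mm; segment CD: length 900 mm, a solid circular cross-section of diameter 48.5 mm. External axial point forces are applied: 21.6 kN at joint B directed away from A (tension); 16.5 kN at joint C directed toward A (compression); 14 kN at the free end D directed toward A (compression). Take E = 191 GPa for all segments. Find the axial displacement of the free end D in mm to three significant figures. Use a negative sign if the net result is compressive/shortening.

Internal axial forces (sectioning from the free end, tension +): N_CD = -14 kN, N_BC = -30.5 kN, N_AB = -8.9 kN.
A_BC = 973.3 mm².
A_CD = 1847 mm².
δ_AB = -8900·677/(3580·191000) = -0.008812 mm
δ_BC = -30500·335/(973.3·191000) = -0.05496 mm
δ_CD = -14000·900/(1847·191000) = -0.03571 mm
δ = Σδ_i = -0.09948 mm.

-0.0995 mm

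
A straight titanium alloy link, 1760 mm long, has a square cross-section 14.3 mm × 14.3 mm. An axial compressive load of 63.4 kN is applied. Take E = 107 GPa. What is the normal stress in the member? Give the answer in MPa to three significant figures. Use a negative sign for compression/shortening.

-310 MPa

A = 204.5 mm².
σ = N/A = -63400/204.5 = -310 MPa.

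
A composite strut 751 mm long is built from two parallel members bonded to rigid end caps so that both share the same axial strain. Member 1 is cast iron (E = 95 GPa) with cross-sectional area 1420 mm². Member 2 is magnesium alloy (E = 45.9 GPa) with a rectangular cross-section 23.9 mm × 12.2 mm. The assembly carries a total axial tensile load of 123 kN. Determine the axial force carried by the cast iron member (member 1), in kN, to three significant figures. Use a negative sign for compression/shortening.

A_2 = 291.6 mm².
Equal strain + equilibrium ⇒ each member carries load in proportion to AE: A₁E₁ = 134900000 N, A₂E₂ = 13380000 N, ΣAE = 148300000 N.
F₁ = P·A₁E₁/ΣAE = 123000·134900000/148300000 = 111900 N.

112 kN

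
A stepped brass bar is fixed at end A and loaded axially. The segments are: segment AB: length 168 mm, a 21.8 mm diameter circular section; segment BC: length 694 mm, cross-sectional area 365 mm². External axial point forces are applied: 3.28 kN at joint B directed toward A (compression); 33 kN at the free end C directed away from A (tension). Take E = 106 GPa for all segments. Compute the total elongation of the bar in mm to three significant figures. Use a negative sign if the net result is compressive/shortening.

Internal axial forces (sectioning from the free end, tension +): N_BC = 33 kN, N_AB = 29.72 kN.
A_AB = 373.3 mm².
δ_AB = 29720·168/(373.3·106000) = 0.1262 mm
δ_BC = 33000·694/(365·106000) = 0.5919 mm
δ = Σδ_i = 0.7181 mm.

0.718 mm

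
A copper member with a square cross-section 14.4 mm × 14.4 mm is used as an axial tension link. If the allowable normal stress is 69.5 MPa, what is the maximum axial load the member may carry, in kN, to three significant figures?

A = 207.4 mm².
P_max = σ_allow · A = 69.5 · 207.4 = 14410 N = 14.41 kN.

14.4 kN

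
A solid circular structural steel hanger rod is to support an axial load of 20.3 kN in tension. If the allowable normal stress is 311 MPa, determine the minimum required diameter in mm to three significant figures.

9.12 mm

Required area A ≥ P/σ_allow = 20300/311 = 65.27 mm².
For a solid circular section, d ≥ √(4A/π) = 9.116 mm.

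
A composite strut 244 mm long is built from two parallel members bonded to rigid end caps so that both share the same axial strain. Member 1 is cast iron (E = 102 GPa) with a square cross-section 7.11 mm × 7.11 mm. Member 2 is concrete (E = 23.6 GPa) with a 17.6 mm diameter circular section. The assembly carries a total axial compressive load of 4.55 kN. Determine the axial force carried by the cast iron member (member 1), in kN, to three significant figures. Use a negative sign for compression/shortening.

A_1 = 50.55 mm².
A_2 = 243.3 mm².
Equal strain + equilibrium ⇒ each member carries load in proportion to AE: A₁E₁ = 5156000 N, A₂E₂ = 5742000 N, ΣAE = 10900000 N.
F₁ = P·A₁E₁/ΣAE = -4550·5156000/10900000 = -2153 N.

-2.15 kN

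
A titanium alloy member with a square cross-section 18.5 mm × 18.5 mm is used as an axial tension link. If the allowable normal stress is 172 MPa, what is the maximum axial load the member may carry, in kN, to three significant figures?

58.9 kN

A = 342.2 mm².
P_max = σ_allow · A = 172 · 342.2 = 58870 N = 58.87 kN.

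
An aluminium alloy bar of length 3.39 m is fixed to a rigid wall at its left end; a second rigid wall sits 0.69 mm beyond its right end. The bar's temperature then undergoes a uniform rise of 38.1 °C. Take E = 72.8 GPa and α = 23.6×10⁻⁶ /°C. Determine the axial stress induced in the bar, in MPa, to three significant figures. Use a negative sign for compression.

Free thermal expansion αLΔT = 23.6e-6 · 3390 · 38.1 = 3.048 mm.
The walls engage after the gap closes; constrained expansion = 3.048 − 0.69 = 2.358 mm.
The walls impose strain ε = −(2.358)/3390 = -6.9562e-04; σ = Eε = 72800 · -6.9562e-04 = -50.64 MPa.

-50.6 MPa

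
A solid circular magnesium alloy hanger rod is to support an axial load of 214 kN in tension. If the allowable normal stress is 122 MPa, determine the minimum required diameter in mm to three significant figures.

Required area A ≥ P/σ_allow = 214000/122 = 1754 mm².
For a solid circular section, d ≥ √(4A/π) = 47.26 mm.

47.3 mm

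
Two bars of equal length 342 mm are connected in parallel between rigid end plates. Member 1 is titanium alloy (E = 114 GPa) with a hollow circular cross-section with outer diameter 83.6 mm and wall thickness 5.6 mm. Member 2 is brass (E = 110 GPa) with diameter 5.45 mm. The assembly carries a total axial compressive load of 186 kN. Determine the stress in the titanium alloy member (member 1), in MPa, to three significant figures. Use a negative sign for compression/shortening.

-133 MPa

A_1 = 1372 mm².
A_2 = 23.33 mm².
Equal strain + equilibrium ⇒ each member carries load in proportion to AE: A₁E₁ = 156400000 N, A₂E₂ = 2566000 N, ΣAE = 159000000 N.
σ₁ = P·E₁/ΣAE = -186000·114000/159000000 = -133.4 MPa.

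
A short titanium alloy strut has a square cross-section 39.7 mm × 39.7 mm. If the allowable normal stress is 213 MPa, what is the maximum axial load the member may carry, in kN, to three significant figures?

A = 1576 mm².
P_max = σ_allow · A = 213 · 1576 = 335700 N = 335.7 kN.

336 kN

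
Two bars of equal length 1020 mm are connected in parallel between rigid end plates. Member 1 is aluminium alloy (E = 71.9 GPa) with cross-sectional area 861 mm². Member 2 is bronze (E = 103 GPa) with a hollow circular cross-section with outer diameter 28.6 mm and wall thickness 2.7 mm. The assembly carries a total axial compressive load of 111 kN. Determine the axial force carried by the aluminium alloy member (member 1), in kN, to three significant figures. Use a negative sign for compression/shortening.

-81.3 kN

A_2 = 219.7 mm².
Equal strain + equilibrium ⇒ each member carries load in proportion to AE: A₁E₁ = 61910000 N, A₂E₂ = 22630000 N, ΣAE = 84530000 N.
F₁ = P·A₁E₁/ΣAE = -111000·61910000/84530000 = -81290 N.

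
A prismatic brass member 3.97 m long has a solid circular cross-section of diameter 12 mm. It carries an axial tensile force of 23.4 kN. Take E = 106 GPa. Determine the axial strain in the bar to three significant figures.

0.00195

A = 113.1 mm².
σ = N/A = 206.9 MPa; ε = σ/E = 206.9/106000 = 1.952e-03.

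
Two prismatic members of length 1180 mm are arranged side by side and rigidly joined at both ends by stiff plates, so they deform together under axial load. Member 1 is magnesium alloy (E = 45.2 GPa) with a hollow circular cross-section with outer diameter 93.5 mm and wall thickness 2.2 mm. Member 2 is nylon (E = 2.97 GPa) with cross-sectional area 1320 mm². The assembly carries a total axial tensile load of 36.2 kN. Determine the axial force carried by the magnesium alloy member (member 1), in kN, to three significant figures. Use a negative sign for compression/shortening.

31.8 kN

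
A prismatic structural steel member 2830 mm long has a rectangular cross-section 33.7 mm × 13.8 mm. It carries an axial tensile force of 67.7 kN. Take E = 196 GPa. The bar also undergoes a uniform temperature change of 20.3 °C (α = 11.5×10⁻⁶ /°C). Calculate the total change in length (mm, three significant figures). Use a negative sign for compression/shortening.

2.76 mm

A = 465.1 mm².
δ_mech = NL/(AE) = 67700·2830/(465.1·196000) = 2.102 mm.
δ_thermal = αLΔT = 11.5e-6·2830·20.3 = 0.6607 mm.
δ = δ_mech + δ_thermal = 2.763 mm.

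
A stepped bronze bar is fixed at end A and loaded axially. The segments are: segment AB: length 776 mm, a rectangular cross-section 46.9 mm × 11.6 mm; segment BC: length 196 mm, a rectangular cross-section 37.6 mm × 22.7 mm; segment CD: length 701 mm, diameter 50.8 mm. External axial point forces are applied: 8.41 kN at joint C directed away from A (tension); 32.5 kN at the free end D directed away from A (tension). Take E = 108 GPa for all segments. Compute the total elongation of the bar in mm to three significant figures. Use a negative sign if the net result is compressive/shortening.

0.731 mm

Internal axial forces (sectioning from the free end, tension +): N_CD = 32.5 kN, N_BC = 40.91 kN, N_AB = 40.91 kN.
A_AB = 544 mm².
A_BC = 853.5 mm².
A_CD = 2027 mm².
δ_AB = 40910·776/(544·108000) = 0.5403 mm
δ_BC = 40910·196/(853.5·108000) = 0.08699 mm
δ_CD = 32500·701/(2027·108000) = 0.1041 mm
δ = Σδ_i = 0.7314 mm.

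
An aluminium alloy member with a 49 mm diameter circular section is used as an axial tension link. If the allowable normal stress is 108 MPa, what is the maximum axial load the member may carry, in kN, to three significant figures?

A = 1886 mm².
P_max = σ_allow · A = 108 · 1886 = 203700 N = 203.7 kN.

204 kN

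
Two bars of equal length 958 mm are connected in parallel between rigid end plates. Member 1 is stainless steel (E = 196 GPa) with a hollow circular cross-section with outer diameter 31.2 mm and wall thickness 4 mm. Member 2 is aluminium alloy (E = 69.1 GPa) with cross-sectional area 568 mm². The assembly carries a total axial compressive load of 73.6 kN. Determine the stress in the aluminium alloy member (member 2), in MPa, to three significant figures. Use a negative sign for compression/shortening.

A_1 = 341.8 mm².
Equal strain + equilibrium ⇒ each member carries load in proportion to AE: A₁E₁ = 66990000 N, A₂E₂ = 39250000 N, ΣAE = 106200000 N.
σ₂ = P·E₂/ΣAE = -73600·69100/106200000 = -47.87 MPa.

-47.9 MPa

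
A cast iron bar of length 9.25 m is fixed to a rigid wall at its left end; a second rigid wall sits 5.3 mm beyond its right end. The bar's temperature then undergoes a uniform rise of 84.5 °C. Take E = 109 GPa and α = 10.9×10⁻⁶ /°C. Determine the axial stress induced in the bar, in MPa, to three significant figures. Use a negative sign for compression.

-37.9 MPa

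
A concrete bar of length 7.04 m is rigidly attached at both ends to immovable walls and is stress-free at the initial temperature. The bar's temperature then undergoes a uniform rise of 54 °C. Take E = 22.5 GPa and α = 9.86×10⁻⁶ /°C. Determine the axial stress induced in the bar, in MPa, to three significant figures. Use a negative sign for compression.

Free thermal expansion αLΔT = 9.86e-6 · 7040 · 54 = 3.748 mm.
The walls impose strain ε = −(3.748)/7040 = -5.3244e-04; σ = Eε = 22500 · -5.3244e-04 = -11.98 MPa.

-12.0 MPa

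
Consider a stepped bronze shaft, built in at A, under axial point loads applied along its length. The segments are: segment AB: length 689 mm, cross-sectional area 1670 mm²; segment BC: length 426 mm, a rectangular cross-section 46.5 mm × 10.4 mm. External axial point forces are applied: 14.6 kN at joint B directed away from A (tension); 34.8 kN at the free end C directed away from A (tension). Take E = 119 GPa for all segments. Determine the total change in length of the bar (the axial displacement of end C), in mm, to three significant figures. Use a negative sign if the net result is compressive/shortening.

0.429 mm

Internal axial forces (sectioning from the free end, tension +): N_BC = 34.8 kN, N_AB = 49.4 kN.
A_BC = 483.6 mm².
δ_AB = 49400·689/(1670·119000) = 0.1713 mm
δ_BC = 34800·426/(483.6·119000) = 0.2576 mm
δ = Σδ_i = 0.4289 mm.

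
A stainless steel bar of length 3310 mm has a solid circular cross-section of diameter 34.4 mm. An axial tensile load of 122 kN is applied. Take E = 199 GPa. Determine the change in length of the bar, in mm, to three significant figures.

A = 929.4 mm².
δ_mech = NL/(AE) = 122000·3310/(929.4·199000) = 2.183 mm.

2.18 mm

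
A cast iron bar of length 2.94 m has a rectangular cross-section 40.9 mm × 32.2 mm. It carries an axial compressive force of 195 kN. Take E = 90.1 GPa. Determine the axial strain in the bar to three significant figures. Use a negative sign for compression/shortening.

-0.00164

A = 1317 mm².
σ = N/A = -148.1 MPa; ε = σ/E = -148.1/90100 = -1.643e-03.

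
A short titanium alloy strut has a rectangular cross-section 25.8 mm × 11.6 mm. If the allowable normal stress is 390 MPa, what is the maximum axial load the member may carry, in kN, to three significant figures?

117 kN

A = 299.3 mm².
P_max = σ_allow · A = 390 · 299.3 = 116700 N = 116.7 kN.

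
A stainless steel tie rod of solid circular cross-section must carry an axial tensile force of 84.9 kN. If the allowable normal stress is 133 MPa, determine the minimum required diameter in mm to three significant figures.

Required area A ≥ P/σ_allow = 84900/133 = 638.3 mm².
For a solid circular section, d ≥ √(4A/π) = 28.51 mm.

28.5 mm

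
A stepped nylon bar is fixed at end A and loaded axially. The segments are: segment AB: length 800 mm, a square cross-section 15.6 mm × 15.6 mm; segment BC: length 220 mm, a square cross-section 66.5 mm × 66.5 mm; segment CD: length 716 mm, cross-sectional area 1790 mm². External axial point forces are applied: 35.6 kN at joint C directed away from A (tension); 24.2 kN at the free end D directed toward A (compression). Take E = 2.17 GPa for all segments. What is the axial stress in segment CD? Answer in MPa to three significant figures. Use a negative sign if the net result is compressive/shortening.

Internal axial forces (sectioning from the free end, tension +): N_CD = -24.2 kN, N_BC = 11.4 kN, N_AB = 11.4 kN.
σ_CD = N_CD/A_CD = -24200/1790 = -13.52 MPa.

-13.5 MPa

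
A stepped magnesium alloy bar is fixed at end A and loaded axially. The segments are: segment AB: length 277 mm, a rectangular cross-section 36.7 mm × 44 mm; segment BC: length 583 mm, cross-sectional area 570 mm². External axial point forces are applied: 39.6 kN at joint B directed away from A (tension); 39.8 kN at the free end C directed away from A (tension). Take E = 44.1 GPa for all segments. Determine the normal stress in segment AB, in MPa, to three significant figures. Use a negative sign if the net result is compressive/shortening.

Internal axial forces (sectioning from the free end, tension +): N_BC = 39.8 kN, N_AB = 79.4 kN.
A_AB = 1615 mm².
σ_AB = N_AB/A_AB = 79400/1615 = 49.17 MPa.

49.2 MPa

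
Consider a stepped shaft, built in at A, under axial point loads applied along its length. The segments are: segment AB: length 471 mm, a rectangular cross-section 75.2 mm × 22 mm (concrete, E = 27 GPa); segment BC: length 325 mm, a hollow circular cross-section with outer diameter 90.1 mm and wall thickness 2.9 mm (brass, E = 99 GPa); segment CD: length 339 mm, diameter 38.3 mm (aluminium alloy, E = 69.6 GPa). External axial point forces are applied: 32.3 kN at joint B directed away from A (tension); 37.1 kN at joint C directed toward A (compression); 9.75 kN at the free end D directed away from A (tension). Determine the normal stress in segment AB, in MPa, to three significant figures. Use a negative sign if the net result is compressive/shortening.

Internal axial forces (sectioning from the free end, tension +): N_CD = 9.75 kN, N_BC = -27.35 kN, N_AB = 4.95 kN.
A_AB = 1654 mm².
σ_AB = N_AB/A_AB = 4950/1654 = 2.992 MPa.

2.99 MPa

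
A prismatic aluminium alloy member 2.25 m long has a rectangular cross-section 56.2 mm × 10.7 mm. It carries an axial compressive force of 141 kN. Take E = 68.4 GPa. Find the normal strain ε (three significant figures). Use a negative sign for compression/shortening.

A = 601.3 mm².
σ = N/A = -234.5 MPa; ε = σ/E = -234.5/68400 = -3.428e-03.

-0.00343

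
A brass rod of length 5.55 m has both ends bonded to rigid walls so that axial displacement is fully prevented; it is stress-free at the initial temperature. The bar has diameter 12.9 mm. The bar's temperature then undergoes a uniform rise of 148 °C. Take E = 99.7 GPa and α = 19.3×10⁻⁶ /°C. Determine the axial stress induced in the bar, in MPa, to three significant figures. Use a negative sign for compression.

Free thermal expansion αLΔT = 19.3e-6 · 5550 · 148 = 15.85 mm.
The walls impose strain ε = −(15.85)/5550 = -2.8564e-03; σ = Eε = 99700 · -2.8564e-03 = -284.8 MPa.

-285 MPa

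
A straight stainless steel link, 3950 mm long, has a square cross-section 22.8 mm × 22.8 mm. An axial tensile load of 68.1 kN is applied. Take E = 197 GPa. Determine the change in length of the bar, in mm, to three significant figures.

2.63 mm

A = 519.8 mm².
δ_mech = NL/(AE) = 68100·3950/(519.8·197000) = 2.627 mm.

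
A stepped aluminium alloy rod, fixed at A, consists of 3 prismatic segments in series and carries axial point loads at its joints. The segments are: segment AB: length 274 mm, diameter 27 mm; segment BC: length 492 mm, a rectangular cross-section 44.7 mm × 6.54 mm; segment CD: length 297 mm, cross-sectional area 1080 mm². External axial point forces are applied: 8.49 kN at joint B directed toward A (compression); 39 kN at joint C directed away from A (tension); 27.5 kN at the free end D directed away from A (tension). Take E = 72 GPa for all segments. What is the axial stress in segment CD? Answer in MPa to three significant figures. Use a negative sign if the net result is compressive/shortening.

25.5 MPa

Internal axial forces (sectioning from the free end, tension +): N_CD = 27.5 kN, N_BC = 66.5 kN, N_AB = 58.01 kN.
σ_CD = N_CD/A_CD = 27500/1080 = 25.46 MPa.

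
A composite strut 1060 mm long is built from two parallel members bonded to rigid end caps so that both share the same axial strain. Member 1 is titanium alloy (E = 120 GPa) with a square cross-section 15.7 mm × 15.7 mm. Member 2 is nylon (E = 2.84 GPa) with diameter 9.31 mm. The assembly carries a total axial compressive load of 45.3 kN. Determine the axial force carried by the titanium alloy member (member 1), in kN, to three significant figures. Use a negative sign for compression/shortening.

A_1 = 246.5 mm².
A_2 = 68.08 mm².
Equal strain + equilibrium ⇒ each member carries load in proportion to AE: A₁E₁ = 29580000 N, A₂E₂ = 193300 N, ΣAE = 29770000 N.
F₁ = P·A₁E₁/ΣAE = -45300·29580000/29770000 = -45010 N.

-45.0 kN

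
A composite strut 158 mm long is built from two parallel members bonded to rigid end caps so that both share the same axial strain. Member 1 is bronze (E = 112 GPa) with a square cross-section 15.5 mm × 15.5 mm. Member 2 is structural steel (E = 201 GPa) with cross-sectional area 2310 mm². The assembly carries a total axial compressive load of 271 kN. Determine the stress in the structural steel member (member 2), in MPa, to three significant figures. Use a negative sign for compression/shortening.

A_1 = 240.2 mm².
Equal strain + equilibrium ⇒ each member carries load in proportion to AE: A₁E₁ = 26910000 N, A₂E₂ = 464300000 N, ΣAE = 491200000 N.
σ₂ = P·E₂/ΣAE = -271000·201000/491200000 = -110.9 MPa.

-111 MPa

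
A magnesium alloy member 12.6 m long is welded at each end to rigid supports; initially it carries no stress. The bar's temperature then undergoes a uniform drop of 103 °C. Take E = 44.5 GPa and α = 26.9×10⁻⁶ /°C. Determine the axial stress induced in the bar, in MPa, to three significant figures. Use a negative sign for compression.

123 MPa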